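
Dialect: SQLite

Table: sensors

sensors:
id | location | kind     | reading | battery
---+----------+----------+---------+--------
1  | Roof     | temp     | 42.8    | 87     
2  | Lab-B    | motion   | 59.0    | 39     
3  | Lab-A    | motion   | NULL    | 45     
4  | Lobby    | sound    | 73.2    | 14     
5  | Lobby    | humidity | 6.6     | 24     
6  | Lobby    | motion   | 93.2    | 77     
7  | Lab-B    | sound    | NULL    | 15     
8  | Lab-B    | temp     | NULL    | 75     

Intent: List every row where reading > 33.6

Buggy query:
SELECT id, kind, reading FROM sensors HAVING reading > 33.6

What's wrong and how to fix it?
Bug: This is a non-aggregate query (no GROUP BY, no aggregates), so in SQLite the HAVING clause is invalid here; a row-level condition belongs in WHERE

Fix: Replace HAVING with WHERE since the condition applies to individual rows

Corrected query:
SELECT id, kind, reading FROM sensors WHERE reading > 33.6

Result:
id | kind   | reading
---+--------+--------
1  | temp   | 42.8   
2  | motion | 59     
4  | sound  | 73.2   
6  | motion | 93.2   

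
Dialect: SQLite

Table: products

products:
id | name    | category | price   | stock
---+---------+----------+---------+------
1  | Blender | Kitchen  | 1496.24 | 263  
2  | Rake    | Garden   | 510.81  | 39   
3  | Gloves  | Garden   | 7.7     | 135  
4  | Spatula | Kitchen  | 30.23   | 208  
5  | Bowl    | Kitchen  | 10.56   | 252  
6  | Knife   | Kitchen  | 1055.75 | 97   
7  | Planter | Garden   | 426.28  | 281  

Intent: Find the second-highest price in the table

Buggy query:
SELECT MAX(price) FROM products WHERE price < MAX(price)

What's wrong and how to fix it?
Bug: MAX(price) on the right of the comparison is an aggregate-in-WHERE error

Fix: Compute the overall MAX in a subquery, then take MAX of rows below it

Corrected query:
SELECT MAX(price) FROM products WHERE price < (SELECT MAX(price) FROM products)

Result:
MAX(price)
----------
1055.75   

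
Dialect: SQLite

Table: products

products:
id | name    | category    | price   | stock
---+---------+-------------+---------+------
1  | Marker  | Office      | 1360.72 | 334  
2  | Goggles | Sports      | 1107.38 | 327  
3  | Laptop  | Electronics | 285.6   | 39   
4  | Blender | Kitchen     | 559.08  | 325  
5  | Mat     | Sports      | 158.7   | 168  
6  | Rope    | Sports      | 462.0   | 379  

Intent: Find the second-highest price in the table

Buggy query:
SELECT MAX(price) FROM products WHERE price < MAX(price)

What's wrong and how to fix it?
Bug: MAX(price) on the right of the comparison is an aggregate-in-WHERE error

Fix: Compute the overall MAX in a subquery, then take MAX of rows below it

Corrected query:
SELECT MAX(price) FROM products WHERE price < (SELECT MAX(price) FROM products)

Result:
MAX(price)
----------
1107.38   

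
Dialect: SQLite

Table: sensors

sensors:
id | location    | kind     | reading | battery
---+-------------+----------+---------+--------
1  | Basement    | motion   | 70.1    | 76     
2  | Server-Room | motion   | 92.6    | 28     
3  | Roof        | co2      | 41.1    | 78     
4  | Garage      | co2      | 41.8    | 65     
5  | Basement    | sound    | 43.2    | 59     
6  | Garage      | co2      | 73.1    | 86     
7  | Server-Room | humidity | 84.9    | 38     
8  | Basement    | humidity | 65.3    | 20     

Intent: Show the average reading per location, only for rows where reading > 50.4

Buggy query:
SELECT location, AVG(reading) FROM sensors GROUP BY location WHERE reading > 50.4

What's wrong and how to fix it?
Bug: Row-level WHERE must come before GROUP BY in the clause order

Fix: Move the WHERE clause before GROUP BY

Corrected query:
SELECT location, AVG(reading) FROM sensors WHERE reading > 50.4 GROUP BY location

Result:
location    | AVG(reading)
------------+-------------
Basement    | 67.7        
Garage      | 73.1        
Server-Room | 88.75       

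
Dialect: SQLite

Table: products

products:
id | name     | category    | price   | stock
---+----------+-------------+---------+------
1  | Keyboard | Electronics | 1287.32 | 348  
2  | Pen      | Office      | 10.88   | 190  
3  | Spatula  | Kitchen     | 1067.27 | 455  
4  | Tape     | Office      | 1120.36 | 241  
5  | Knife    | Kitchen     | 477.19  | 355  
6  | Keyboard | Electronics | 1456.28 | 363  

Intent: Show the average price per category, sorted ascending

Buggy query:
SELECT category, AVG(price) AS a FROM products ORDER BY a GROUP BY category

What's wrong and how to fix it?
Bug: ORDER BY appears before GROUP BY; SQL clause order requires GROUP BY first

Fix: Move ORDER BY to the end, after GROUP BY

Corrected query:
SELECT category, AVG(price) AS a FROM products GROUP BY category ORDER BY a

Result:
category    | a     
------------+-------
Office      | 565.62
Kitchen     | 772.23
Electronics | 1371.8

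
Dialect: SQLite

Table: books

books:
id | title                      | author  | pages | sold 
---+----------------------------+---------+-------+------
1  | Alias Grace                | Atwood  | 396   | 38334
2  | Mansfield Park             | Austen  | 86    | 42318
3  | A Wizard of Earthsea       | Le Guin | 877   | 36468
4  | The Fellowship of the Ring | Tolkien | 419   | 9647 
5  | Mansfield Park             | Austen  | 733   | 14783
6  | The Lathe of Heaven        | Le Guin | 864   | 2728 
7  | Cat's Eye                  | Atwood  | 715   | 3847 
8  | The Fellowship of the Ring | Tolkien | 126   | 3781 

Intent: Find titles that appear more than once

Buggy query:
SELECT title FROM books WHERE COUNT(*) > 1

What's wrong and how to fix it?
Bug: COUNT(*) is an aggregate and cannot be used in WHERE

Fix: Group first, then use HAVING for the count condition

Corrected query:
SELECT title FROM books GROUP BY title HAVING COUNT(*) > 1

Result:
title                     
--------------------------
Mansfield Park            
The Fellowship of the Ring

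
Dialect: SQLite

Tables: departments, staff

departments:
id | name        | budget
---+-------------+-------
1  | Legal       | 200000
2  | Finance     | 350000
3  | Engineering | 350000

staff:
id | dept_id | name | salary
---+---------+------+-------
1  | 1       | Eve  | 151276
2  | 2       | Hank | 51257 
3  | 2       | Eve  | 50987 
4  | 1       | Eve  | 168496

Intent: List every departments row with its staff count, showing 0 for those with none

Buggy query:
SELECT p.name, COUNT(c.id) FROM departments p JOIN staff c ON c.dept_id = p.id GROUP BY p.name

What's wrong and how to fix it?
Bug: INNER JOIN drops departments rows that have no matching staff rows

Fix: Switch to LEFT JOIN to retain unmatched parent rows

Corrected query:
SELECT p.name, COUNT(c.id) FROM departments p LEFT JOIN staff c ON c.dept_id = p.id GROUP BY p.name

Result:
name        | COUNT(c.id)
------------+------------
Engineering | 0          
Finance     | 2          
Legal       | 2          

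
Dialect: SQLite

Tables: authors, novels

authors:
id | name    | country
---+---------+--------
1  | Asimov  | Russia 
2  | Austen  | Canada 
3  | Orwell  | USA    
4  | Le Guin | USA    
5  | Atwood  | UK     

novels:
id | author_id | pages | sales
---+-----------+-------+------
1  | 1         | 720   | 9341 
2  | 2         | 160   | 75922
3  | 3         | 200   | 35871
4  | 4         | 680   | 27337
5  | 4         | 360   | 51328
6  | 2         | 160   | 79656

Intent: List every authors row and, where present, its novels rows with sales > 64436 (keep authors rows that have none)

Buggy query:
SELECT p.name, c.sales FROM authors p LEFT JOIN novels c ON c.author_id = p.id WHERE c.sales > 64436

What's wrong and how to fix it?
Bug: Filtering c.sales in WHERE discards the NULL rows produced by LEFT JOIN, turning it into an inner join

Fix: Put 'c.sales > 64436' in the JOIN's ON clause instead of WHERE

Corrected query:
SELECT p.name, c.sales FROM authors p LEFT JOIN novels c ON c.author_id = p.id AND c.sales > 64436

Result:
name    | sales
--------+------
Asimov  | NULL 
Austen  | 75922
Austen  | 79656
Orwell  | NULL 
Le Guin | NULL 
Atwood  | NULL 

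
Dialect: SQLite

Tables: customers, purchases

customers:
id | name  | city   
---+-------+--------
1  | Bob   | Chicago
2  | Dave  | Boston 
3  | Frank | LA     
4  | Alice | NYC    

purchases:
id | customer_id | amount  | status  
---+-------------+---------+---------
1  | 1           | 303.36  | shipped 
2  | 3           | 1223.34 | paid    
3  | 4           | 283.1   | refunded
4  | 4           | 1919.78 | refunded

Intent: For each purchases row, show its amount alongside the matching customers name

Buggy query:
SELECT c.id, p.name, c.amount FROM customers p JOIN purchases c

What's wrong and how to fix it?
Bug: Missing join condition: each purchases row is matched to all customers rows instead of just its own

Fix: Specify the join condition linking the foreign key to the parent id

Corrected query:
SELECT c.id, p.name, c.amount FROM customers p JOIN purchases c ON c.customer_id = p.id

Result:
id | name  | amount 
---+-------+--------
1  | Bob   | 303.36 
2  | Frank | 1223.34
3  | Alice | 283.1  
4  | Alice | 1919.78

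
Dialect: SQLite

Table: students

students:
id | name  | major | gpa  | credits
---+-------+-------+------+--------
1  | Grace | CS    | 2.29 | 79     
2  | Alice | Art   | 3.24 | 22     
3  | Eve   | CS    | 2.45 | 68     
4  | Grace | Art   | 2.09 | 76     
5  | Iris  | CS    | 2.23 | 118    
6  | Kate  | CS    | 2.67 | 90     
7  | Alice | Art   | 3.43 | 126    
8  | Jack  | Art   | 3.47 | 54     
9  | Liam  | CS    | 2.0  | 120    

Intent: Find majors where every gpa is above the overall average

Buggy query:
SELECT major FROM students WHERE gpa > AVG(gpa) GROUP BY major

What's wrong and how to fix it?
Bug: AVG() is an aggregate; it can't sit directly in WHERE

Fix: Compute the overall average in a scalar subquery and compare each group's MIN against it in HAVING

Corrected query:
SELECT major FROM students GROUP BY major HAVING MIN(gpa) > (SELECT AVG(gpa) FROM students)

Result:
(no rows)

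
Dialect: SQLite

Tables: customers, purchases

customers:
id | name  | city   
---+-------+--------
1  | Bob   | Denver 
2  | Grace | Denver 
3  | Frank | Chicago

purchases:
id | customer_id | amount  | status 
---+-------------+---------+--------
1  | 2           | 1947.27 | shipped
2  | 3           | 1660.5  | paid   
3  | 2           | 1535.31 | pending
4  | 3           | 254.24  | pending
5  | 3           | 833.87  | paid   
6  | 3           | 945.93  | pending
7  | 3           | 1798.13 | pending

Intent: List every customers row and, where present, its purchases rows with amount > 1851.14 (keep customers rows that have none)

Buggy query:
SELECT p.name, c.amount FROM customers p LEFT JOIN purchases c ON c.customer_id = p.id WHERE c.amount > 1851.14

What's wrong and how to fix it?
Bug: A WHERE condition on the right-hand table after LEFT JOIN drops unmatched parents

Fix: Move the right-table condition into the ON clause so unmatched parents are kept

Corrected query:
SELECT p.name, c.amount FROM customers p LEFT JOIN purchases c ON c.customer_id = p.id AND c.amount > 1851.14

Result:
name  | amount 
------+--------
Bob   | NULL   
Grace | 1947.27
Frank | NULL   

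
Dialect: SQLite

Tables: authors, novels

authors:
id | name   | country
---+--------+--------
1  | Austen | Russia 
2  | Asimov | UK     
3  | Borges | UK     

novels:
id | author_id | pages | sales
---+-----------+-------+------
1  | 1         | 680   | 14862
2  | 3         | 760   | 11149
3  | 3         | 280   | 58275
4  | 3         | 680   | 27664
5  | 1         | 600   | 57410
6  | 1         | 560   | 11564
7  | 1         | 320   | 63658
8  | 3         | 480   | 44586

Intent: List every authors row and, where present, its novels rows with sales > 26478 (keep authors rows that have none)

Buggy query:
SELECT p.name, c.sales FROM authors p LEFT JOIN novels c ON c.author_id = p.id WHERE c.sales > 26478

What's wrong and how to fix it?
Bug: A WHERE condition on the right-hand table after LEFT JOIN drops unmatched parents

Fix: Put 'c.sales > 26478' in the JOIN's ON clause instead of WHERE

Corrected query:
SELECT p.name, c.sales FROM authors p LEFT JOIN novels c ON c.author_id = p.id AND c.sales > 26478

Result:
name   | sales
-------+------
Austen | 57410
Austen | 63658
Asimov | NULL 
Borges | 27664
Borges | 44586
Borges | 58275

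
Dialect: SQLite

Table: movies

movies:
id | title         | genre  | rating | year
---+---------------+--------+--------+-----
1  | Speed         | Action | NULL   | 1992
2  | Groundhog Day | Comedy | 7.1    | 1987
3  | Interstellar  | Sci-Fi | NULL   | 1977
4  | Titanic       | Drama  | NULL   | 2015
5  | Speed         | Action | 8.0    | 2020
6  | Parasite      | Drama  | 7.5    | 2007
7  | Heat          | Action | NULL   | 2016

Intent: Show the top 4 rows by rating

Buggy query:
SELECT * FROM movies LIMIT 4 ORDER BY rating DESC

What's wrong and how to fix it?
Bug: ORDER BY cannot follow LIMIT; LIMIT is the final clause

Fix: Swap the clauses: ORDER BY first, then LIMIT

Corrected query:
SELECT * FROM movies ORDER BY rating DESC LIMIT 4

Result:
id | title         | genre  | rating | year
---+---------------+--------+--------+-----
5  | Speed         | Action | 8      | 2020
6  | Parasite      | Drama  | 7.5    | 2007
2  | Groundhog Day | Comedy | 7.1    | 1987
1  | Speed         | Action | NULL   | 1992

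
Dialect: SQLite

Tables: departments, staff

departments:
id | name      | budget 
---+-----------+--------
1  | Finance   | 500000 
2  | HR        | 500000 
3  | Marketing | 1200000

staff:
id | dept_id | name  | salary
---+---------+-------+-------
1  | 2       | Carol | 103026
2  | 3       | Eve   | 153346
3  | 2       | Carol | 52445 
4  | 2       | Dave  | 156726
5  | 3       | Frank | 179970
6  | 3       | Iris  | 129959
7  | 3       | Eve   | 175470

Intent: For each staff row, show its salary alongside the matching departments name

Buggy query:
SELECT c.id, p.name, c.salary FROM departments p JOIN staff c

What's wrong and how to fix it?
Bug: Missing join condition: each staff row is matched to all departments rows instead of just its own

Fix: Add ON c.dept_id = p.id to the JOIN

Corrected query:
SELECT c.id, p.name, c.salary FROM departments p JOIN staff c ON c.dept_id = p.id

Result:
id | name      | salary
---+-----------+-------
1  | HR        | 103026
2  | Marketing | 153346
3  | HR        | 52445 
4  | HR        | 156726
5  | Marketing | 179970
6  | Marketing | 129959
7  | Marketing | 175470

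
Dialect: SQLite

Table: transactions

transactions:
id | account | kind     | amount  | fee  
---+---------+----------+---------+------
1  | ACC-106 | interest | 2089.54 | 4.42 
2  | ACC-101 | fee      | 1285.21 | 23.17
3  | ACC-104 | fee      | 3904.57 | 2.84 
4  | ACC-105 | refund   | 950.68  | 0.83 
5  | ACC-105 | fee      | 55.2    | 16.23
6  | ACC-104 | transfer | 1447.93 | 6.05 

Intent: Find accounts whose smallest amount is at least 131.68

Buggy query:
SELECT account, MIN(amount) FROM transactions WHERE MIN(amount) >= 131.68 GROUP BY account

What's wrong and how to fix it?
Bug: MIN() in WHERE is a misuse of aggregate

Fix: Use HAVING for the per-group MIN condition

Corrected query:
SELECT account, MIN(amount) FROM transactions GROUP BY account HAVING MIN(amount) >= 131.68

Result:
account | MIN(amount)
--------+------------
ACC-101 | 1285.21    
ACC-104 | 1447.93    
ACC-106 | 2089.54    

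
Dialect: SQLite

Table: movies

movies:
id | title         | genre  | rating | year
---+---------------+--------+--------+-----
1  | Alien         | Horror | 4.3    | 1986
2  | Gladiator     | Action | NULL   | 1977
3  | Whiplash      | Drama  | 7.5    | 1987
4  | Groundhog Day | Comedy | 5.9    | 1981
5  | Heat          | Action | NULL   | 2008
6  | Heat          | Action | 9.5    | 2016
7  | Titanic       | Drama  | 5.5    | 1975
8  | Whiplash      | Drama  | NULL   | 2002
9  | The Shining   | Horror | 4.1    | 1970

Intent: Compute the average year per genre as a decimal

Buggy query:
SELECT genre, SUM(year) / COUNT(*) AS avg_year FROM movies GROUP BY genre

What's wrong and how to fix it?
Bug: SUM(year) and COUNT(*) are both integers; the division truncates the fractional part

Fix: Cast one side to REAL so the division keeps the fractional part

Corrected query:
SELECT genre, SUM(year) * 1.0 / COUNT(*) AS avg_year FROM movies GROUP BY genre

Result:
genre  | avg_year   
-------+------------
Action | 2000.333333
Comedy | 1981       
Drama  | 1988       
Horror | 1978       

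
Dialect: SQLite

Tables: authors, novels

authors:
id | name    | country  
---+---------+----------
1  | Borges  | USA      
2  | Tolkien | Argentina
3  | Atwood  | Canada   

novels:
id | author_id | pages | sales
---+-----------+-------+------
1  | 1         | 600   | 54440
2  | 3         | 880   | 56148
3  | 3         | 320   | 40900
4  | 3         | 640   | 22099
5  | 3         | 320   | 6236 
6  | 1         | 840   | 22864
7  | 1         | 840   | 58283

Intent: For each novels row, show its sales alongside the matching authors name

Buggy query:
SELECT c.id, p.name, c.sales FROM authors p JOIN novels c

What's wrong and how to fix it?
Bug: Missing join condition: each novels row is matched to all authors rows instead of just its own

Fix: Add ON c.author_id = p.id to the JOIN

Corrected query:
SELECT c.id, p.name, c.sales FROM authors p JOIN novels c ON c.author_id = p.id

Result:
id | name   | sales
---+--------+------
1  | Borges | 54440
2  | Atwood | 56148
3  | Atwood | 40900
4  | Atwood | 22099
5  | Atwood | 6236 
6  | Borges | 22864
7  | Borges | 58283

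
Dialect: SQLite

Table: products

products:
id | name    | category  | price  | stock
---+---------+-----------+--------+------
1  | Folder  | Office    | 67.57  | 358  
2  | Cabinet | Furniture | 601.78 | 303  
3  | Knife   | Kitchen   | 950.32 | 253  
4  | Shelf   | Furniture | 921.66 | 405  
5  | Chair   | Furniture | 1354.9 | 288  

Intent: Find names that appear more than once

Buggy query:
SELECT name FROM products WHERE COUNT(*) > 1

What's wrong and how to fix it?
Bug: WHERE can't reference COUNT(*); aggregates are computed after WHERE

Fix: GROUP BY name, then filter groups with HAVING COUNT(*) > 1

Corrected query:
SELECT name FROM products GROUP BY name HAVING COUNT(*) > 1

Result:
(no rows)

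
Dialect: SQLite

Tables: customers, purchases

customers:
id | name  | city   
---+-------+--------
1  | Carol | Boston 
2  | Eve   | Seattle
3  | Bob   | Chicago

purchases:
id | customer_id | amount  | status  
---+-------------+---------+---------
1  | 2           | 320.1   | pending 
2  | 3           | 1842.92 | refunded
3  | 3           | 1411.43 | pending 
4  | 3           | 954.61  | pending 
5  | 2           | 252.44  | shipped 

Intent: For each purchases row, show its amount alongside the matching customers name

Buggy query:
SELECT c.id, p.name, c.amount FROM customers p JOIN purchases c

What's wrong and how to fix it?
Bug: JOIN with no ON clause produces a cartesian product; every purchases row pairs with every customers row

Fix: Specify the join condition linking the foreign key to the parent id

Corrected query:
SELECT c.id, p.name, c.amount FROM customers p JOIN purchases c ON c.customer_id = p.id

Result:
id | name | amount 
---+------+--------
1  | Eve  | 320.1  
2  | Bob  | 1842.92
3  | Bob  | 1411.43
4  | Bob  | 954.61 
5  | Eve  | 252.44 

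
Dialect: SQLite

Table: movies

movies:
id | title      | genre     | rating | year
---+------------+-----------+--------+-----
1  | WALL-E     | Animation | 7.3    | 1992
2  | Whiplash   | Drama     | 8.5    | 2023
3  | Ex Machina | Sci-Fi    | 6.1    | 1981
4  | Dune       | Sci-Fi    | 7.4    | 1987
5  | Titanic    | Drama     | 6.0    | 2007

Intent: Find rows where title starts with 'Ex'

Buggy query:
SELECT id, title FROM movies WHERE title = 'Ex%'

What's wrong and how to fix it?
Bug: '=' compares the literal string including the % character; pattern matching needs LIKE

Fix: Replace '=' with LIKE so 'Ex%' is treated as a pattern

Corrected query:
SELECT id, title FROM movies WHERE title LIKE 'Ex%'

Result:
id | title     
---+-----------
3  | Ex Machina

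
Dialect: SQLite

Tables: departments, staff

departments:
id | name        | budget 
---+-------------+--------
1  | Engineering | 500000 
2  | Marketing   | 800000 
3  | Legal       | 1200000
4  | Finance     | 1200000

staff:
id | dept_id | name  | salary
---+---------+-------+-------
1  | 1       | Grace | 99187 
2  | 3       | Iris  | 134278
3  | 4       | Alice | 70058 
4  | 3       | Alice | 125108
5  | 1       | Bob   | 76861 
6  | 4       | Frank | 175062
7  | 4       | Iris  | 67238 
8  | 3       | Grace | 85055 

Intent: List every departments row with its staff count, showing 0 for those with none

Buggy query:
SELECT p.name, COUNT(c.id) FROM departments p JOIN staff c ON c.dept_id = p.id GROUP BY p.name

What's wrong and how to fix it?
Bug: An inner join excludes parents with zero children

Fix: Switch to LEFT JOIN to retain unmatched parent rows

Corrected query:
SELECT p.name, COUNT(c.id) FROM departments p LEFT JOIN staff c ON c.dept_id = p.id GROUP BY p.name

Result:
name        | COUNT(c.id)
------------+------------
Engineering | 2          
Finance     | 3          
Legal       | 3          
Marketing   | 0          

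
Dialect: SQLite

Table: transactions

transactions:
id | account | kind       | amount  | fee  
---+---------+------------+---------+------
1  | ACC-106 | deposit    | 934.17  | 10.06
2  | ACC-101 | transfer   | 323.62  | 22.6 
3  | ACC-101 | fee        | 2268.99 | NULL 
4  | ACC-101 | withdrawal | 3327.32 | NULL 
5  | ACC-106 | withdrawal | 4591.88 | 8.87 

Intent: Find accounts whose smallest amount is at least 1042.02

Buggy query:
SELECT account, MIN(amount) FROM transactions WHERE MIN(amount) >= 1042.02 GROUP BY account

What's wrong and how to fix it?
Bug: Aggregates like MIN are computed per group after WHERE runs

Fix: Use HAVING for the per-group MIN condition

Corrected query:
SELECT account, MIN(amount) FROM transactions GROUP BY account HAVING MIN(amount) >= 1042.02

Result:
(no rows)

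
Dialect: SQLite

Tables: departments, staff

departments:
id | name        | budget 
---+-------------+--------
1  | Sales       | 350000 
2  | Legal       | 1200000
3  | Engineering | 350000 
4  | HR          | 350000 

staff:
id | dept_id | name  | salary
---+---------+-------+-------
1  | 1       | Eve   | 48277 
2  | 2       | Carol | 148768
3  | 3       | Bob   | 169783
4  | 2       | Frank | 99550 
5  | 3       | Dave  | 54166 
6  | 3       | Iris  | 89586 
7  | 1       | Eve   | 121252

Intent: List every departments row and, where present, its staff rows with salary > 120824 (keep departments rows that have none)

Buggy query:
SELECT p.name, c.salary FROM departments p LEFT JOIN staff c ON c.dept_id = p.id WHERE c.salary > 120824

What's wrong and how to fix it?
Bug: Filtering c.salary in WHERE discards the NULL rows produced by LEFT JOIN, turning it into an inner join

Fix: Move the right-table condition into the ON clause so unmatched parents are kept

Corrected query:
SELECT p.name, c.salary FROM departments p LEFT JOIN staff c ON c.dept_id = p.id AND c.salary > 120824

Result:
name        | salary
------------+-------
Sales       | 121252
Legal       | 148768
Engineering | 169783
HR          | NULL  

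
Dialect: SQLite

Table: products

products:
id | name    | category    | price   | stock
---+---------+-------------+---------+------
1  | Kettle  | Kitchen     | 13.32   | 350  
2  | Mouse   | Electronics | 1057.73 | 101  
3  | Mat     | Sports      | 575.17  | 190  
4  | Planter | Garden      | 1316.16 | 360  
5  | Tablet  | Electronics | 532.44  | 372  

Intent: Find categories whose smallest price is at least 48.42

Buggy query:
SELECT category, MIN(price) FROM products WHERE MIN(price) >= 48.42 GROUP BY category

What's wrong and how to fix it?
Bug: Aggregates like MIN are computed per group after WHERE runs

Fix: Use HAVING for the per-group MIN condition

Corrected query:
SELECT category, MIN(price) FROM products GROUP BY category HAVING MIN(price) >= 48.42

Result:
category    | MIN(price)
------------+-----------
Electronics | 532.44    
Garden      | 1316.16   
Sports      | 575.17    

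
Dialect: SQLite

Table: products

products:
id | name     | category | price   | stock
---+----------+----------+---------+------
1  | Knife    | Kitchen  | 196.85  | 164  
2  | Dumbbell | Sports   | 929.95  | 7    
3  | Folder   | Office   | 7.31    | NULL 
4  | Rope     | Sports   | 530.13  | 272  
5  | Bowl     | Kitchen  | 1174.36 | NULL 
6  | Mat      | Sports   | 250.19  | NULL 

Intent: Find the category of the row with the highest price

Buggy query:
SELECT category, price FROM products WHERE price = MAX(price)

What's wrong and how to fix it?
Bug: MAX(price) is an aggregate and cannot be used directly in WHERE

Fix: Use a subquery: WHERE price = (SELECT MAX(price) FROM products)

Corrected query:
SELECT category, price FROM products WHERE price = (SELECT MAX(price) FROM products)

Result:
category | price  
---------+--------
Kitchen  | 1174.36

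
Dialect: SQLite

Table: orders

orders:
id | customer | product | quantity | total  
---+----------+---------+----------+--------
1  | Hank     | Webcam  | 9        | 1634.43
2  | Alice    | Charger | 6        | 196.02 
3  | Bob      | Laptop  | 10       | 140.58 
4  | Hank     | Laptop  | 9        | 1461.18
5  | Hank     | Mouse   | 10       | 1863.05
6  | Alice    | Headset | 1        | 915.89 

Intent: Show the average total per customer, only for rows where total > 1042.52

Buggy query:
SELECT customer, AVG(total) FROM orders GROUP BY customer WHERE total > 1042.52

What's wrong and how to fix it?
Bug: WHERE cannot follow GROUP BY

Fix: Move the WHERE clause before GROUP BY

Corrected query:
SELECT customer, AVG(total) FROM orders WHERE total > 1042.52 GROUP BY customer

Result:
customer | AVG(total) 
---------+------------
Hank     | 1652.886667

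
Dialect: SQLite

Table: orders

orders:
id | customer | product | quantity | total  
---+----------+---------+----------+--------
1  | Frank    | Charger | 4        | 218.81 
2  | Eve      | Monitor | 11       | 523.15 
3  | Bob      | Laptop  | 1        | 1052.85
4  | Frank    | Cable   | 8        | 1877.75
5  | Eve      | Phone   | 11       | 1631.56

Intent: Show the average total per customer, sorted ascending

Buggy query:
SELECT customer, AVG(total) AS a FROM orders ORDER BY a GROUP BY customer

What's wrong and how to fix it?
Bug: ORDER BY appears before GROUP BY; SQL clause order requires GROUP BY first

Fix: Reorder: SELECT … FROM … GROUP BY … ORDER BY …

Corrected query:
SELECT customer, AVG(total) AS a FROM orders GROUP BY customer ORDER BY a

Result:
customer | a       
---------+---------
Frank    | 1048.28 
Bob      | 1052.85 
Eve      | 1077.355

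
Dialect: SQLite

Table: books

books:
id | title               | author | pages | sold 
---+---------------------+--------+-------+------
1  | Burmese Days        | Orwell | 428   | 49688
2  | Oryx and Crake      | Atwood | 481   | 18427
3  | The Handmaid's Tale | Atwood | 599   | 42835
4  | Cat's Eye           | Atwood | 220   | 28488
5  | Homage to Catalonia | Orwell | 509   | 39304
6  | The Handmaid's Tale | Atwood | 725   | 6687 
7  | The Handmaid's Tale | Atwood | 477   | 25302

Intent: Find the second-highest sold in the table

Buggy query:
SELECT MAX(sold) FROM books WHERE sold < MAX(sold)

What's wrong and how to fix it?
Bug: The inner MAX is an aggregate inside WHERE, which is not allowed

Fix: Compute the overall MAX in a subquery, then take MAX of rows below it

Corrected query:
SELECT MAX(sold) FROM books WHERE sold < (SELECT MAX(sold) FROM books)

Result:
MAX(sold)
---------
42835    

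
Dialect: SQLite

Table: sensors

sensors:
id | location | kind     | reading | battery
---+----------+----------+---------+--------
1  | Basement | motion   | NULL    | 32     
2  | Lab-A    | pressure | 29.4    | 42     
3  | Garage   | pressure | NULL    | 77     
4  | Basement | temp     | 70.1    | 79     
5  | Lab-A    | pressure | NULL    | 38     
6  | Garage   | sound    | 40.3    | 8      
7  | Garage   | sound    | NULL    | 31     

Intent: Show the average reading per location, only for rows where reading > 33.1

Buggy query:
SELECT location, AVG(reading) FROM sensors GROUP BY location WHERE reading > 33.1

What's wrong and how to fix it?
Bug: WHERE cannot follow GROUP BY

Fix: Place WHERE between FROM and GROUP BY

Corrected query:
SELECT location, AVG(reading) FROM sensors WHERE reading > 33.1 GROUP BY location

Result:
location | AVG(reading)
---------+-------------
Basement | 70.1        
Garage   | 40.3        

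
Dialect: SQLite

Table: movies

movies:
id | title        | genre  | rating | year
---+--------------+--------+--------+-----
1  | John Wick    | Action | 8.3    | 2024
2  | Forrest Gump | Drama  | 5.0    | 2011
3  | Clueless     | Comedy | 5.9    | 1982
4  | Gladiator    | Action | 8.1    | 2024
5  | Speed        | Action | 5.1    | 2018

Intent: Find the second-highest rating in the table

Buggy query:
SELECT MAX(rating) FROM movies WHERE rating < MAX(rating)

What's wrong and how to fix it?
Bug: The inner MAX is an aggregate inside WHERE, which is not allowed

Fix: Put the inner MAX in a scalar subquery

Corrected query:
SELECT MAX(rating) FROM movies WHERE rating < (SELECT MAX(rating) FROM movies)

Result:
MAX(rating)
-----------
8.1        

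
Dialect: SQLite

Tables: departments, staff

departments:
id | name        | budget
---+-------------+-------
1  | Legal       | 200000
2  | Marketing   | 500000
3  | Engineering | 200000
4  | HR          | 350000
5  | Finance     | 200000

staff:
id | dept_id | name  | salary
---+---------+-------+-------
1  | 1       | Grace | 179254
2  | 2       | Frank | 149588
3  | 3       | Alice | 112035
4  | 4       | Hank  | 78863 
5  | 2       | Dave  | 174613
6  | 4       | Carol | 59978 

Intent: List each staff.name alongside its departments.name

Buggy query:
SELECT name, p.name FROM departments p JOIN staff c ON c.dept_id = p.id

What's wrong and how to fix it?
Bug: Both tables have a 'name' column; the unqualified reference is ambiguous

Fix: Prefix ambiguous columns with the table alias

Corrected query:
SELECT c.name, p.name FROM departments p JOIN staff c ON c.dept_id = p.id

Result:
name  | name       
------+------------
Grace | Legal      
Frank | Marketing  
Alice | Engineering
Hank  | HR         
Dave  | Marketing  
Carol | HR         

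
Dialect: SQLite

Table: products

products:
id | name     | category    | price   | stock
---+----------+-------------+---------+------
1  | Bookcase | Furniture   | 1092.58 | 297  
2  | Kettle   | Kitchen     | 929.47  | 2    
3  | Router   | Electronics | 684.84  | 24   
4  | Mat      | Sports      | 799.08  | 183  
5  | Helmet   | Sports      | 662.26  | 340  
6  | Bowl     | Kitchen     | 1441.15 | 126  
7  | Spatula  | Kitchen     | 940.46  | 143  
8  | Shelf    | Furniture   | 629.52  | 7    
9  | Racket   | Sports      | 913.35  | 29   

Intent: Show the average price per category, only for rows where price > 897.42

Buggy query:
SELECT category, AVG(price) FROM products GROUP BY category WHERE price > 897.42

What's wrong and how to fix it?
Bug: WHERE cannot follow GROUP BY

Fix: Move the WHERE clause before GROUP BY

Corrected query:
SELECT category, AVG(price) FROM products WHERE price > 897.42 GROUP BY category

Result:
category  | AVG(price) 
----------+------------
Furniture | 1092.58    
Kitchen   | 1103.693333
Sports    | 913.35     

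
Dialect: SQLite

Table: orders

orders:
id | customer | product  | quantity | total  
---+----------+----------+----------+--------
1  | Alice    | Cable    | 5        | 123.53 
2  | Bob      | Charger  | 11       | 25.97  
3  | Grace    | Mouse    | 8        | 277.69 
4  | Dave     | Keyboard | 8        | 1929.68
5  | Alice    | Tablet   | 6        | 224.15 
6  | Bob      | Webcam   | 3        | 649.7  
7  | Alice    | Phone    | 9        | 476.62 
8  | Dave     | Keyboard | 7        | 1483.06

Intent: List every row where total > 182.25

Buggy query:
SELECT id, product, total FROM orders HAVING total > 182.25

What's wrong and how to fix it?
Bug: This is a non-aggregate query (no GROUP BY, no aggregates), so in SQLite the HAVING clause is invalid here; a row-level condition belongs in WHERE

Fix: Replace HAVING with WHERE since the condition applies to individual rows

Corrected query:
SELECT id, product, total FROM orders WHERE total > 182.25

Result:
id | product  | total  
---+----------+--------
3  | Mouse    | 277.69 
4  | Keyboard | 1929.68
5  | Tablet   | 224.15 
6  | Webcam   | 649.7  
7  | Phone    | 476.62 
8  | Keyboard | 1483.06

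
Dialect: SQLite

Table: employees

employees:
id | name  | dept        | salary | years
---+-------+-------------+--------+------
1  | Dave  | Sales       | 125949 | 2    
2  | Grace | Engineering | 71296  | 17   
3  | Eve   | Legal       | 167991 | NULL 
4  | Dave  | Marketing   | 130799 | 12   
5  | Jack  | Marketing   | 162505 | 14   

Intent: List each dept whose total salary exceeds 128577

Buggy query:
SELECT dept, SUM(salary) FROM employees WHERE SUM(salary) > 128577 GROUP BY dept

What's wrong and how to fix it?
Bug: Aggregate functions cannot appear in a WHERE clause

Fix: Use HAVING (which filters groups after aggregation) instead of WHERE

Corrected query:
SELECT dept, SUM(salary) FROM employees GROUP BY dept HAVING SUM(salary) > 128577

Result:
dept      | SUM(salary)
----------+------------
Legal     | 167991     
Marketing | 293304     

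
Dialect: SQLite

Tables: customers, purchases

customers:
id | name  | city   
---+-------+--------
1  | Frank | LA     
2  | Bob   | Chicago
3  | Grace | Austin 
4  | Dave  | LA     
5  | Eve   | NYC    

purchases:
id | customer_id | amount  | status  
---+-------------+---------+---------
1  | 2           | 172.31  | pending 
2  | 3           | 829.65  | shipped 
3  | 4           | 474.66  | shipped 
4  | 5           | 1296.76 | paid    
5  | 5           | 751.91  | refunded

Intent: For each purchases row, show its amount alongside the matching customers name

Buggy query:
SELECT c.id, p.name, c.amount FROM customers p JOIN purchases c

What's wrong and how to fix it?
Bug: Missing join condition: each purchases row is matched to all customers rows instead of just its own

Fix: Add ON c.customer_id = p.id to the JOIN

Corrected query:
SELECT c.id, p.name, c.amount FROM customers p JOIN purchases c ON c.customer_id = p.id

Result:
id | name  | amount 
---+-------+--------
1  | Bob   | 172.31 
2  | Grace | 829.65 
3  | Dave  | 474.66 
4  | Eve   | 1296.76
5  | Eve   | 751.91 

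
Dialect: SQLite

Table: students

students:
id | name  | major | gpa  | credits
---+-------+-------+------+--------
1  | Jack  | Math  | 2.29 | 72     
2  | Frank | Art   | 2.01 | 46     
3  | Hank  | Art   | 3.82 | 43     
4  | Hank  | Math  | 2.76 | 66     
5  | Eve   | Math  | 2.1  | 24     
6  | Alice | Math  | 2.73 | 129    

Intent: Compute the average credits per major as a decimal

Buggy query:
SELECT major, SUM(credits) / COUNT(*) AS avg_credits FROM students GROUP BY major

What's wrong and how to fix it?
Bug: Both operands are integers, so '/' performs integer division and truncates

Fix: Cast one side to REAL so the division keeps the fractional part

Corrected query:
SELECT major, SUM(credits) * 1.0 / COUNT(*) AS avg_credits FROM students GROUP BY major

Result:
major | avg_credits
------+------------
Art   | 44.5       
Math  | 72.75      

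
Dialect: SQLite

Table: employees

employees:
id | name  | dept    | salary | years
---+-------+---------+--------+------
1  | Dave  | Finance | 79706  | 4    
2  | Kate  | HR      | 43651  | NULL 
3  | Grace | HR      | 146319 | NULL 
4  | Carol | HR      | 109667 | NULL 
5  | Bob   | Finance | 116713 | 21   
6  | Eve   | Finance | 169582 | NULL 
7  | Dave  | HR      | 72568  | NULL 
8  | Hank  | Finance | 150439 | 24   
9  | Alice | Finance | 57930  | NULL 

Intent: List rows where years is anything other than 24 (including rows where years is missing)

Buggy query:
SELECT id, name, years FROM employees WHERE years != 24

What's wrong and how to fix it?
Bug: Inequality against NULL is unknown, not true; rows with NULL are dropped

Fix: Add an explicit OR years IS NULL to include the missing-value rows

Corrected query:
SELECT id, name, years FROM employees WHERE years != 24 OR years IS NULL

Result:
id | name  | years
---+-------+------
1  | Dave  | 4    
2  | Kate  | NULL 
3  | Grace | NULL 
4  | Carol | NULL 
5  | Bob   | 21   
6  | Eve   | NULL 
7  | Dave  | NULL 
9  | Alice | NULL 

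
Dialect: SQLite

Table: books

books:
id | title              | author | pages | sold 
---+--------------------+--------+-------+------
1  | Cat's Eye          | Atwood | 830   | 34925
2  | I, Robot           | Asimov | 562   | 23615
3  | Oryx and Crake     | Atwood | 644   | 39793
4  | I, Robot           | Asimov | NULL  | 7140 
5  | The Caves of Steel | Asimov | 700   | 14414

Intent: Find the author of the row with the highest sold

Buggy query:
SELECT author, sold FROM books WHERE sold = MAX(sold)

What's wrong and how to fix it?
Bug: WHERE is evaluated per row; an aggregate over the whole table isn't defined there

Fix: Use a subquery: WHERE sold = (SELECT MAX(sold) FROM books)

Corrected query:
SELECT author, sold FROM books WHERE sold = (SELECT MAX(sold) FROM books)

Result:
author | sold 
-------+------
Atwood | 39793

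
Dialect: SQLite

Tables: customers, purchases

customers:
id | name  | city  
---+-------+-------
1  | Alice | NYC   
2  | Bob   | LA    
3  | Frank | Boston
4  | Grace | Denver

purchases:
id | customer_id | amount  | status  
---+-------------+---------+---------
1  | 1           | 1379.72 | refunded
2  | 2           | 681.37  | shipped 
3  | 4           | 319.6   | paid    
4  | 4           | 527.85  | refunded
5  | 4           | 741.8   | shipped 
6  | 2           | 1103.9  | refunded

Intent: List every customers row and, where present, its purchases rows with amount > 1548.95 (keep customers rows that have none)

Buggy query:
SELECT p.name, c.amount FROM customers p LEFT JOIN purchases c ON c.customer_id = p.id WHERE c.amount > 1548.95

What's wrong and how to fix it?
Bug: A WHERE condition on the right-hand table after LEFT JOIN drops unmatched parents

Fix: Move the right-table condition into the ON clause so unmatched parents are kept

Corrected query:
SELECT p.name, c.amount FROM customers p LEFT JOIN purchases c ON c.customer_id = p.id AND c.amount > 1548.95

Result:
name  | amount
------+-------
Alice | NULL  
Bob   | NULL  
Frank | NULL  
Grace | NULL  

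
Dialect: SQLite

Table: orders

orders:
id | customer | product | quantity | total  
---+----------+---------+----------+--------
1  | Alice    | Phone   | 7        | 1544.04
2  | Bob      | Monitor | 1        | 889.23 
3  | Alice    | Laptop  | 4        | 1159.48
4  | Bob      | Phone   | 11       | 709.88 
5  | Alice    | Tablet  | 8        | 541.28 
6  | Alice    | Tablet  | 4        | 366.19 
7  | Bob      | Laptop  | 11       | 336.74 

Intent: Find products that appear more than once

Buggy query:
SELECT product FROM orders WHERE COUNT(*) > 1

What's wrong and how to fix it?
Bug: COUNT(*) is an aggregate and cannot be used in WHERE

Fix: Group first, then use HAVING for the count condition

Corrected query:
SELECT product FROM orders GROUP BY product HAVING COUNT(*) > 1

Result:
product
-------
Laptop 
Phone  
Tablet 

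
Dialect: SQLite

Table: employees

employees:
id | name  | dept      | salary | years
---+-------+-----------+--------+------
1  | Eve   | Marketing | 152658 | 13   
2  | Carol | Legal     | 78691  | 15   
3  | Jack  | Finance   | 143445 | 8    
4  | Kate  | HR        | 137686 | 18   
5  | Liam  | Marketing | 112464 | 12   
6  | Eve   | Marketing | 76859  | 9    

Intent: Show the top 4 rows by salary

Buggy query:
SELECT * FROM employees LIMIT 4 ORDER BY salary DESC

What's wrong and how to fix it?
Bug: ORDER BY cannot follow LIMIT; LIMIT is the final clause

Fix: Swap the clauses: ORDER BY first, then LIMIT

Corrected query:
SELECT * FROM employees ORDER BY salary DESC LIMIT 4

Result:
id | name | dept      | salary | years
---+------+-----------+--------+------
1  | Eve  | Marketing | 152658 | 13   
3  | Jack | Finance   | 143445 | 8    
4  | Kate | HR        | 137686 | 18   
5  | Liam | Marketing | 112464 | 12   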